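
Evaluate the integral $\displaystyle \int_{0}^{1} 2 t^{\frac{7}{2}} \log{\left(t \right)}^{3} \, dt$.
$- \frac{64}{2187}$

Consider the simpler parametrised integral
$$J(a) = \int_{0}^{1} 2 t^{a} \, dt = \frac{2}{a + 1}.$$

Differentiating under the integral sign brings down a factor of $\ln t$:
$$\frac{dJ}{da} = \int_{0}^{1} 2 t^{a} \log{\left(t \right)} \, dt = - \frac{2}{\left(a + 1\right)^{2}}.$$

Repeating $3$ times in total — each differentiation brings down another $\ln t$ — gives
$$\frac{d^{3}J}{da^{3}} = \int_{0}^{1} 2 t^{a} \log{\left(t \right)}^{3} \, dt = - \frac{12}{\left(a + 1\right)^{4}},$$
and the integrand here is exactly the target integrand, so $I = - \frac{12}{\left(a + 1\right)^{4}}$.

Setting $a = \frac{7}{2}$:
$$I = - \frac{64}{2187}.$$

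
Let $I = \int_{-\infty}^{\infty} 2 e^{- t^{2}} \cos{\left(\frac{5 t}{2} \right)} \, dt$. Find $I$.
$\frac{2 \sqrt{\pi}}{e^{\frac{25}{16}}}$

Define $I(b) = \int_{-\infty}^{\infty} 2 e^{- t^{2}} \cos{\left(b t \right)} \, dt$.

Differentiating under the integral sign,
$$I'(b) = \int_{-\infty}^{\infty} - 2 t e^{- t^{2}} \sin{\left(b t \right)} \, dt.$$

Integrate $\int_{-\infty}^{\infty} t \sin(b t)\, e^{- t^{2}}\, dt$ by parts with $u = \sin(b t)$ and $dv = t\, e^{- t^{2}}\, dt$, giving $v = - \frac{e^{- t^{2}}}{2}$. The boundary term vanishes and
$$\int_{-\infty}^{\infty} t \sin(b t)\, e^{- t^{2}}\, dt = \frac{b}{2} \int_{-\infty}^{\infty} \cos(b t)\, e^{- t^{2}}\, dt,$$
so $I'(b) = - \frac{b}{2}\, I(b)$.

This is a separable first-order ODE; solving with the initial condition $I(0) = \int_{-\infty}^{\infty} 2 e^{- t^{2}}\,dt = 2 \sqrt{\pi}$ gives
$$I(b) = 2 \sqrt{\pi} e^{- \frac{b^{2}}{4}}.$$

Setting $b = \frac{5}{2}$:
$$I = \frac{2 \sqrt{\pi}}{e^{\frac{25}{16}}}.$$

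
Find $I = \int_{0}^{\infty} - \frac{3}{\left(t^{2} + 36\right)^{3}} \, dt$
$- \frac{\pi}{13824}$

Start from the standard arctangent integral
$$J(a) = \int_{0}^{\infty} - \frac{3}{a^{2} + t^{2}} \, dt = - \frac{3 \pi}{2 a}.$$

Differentiating under the integral sign with respect to $a$,
$$\frac{dJ}{da} = \int_{0}^{\infty} \frac{6 a}{\left(a^{2} + t^{2}\right)^{2}} \, dt = \frac{3 \pi}{2 a^{2}},$$
so $\int_{0}^{\infty} - \frac{3}{\left(a^{2} + t^{2}\right)^{2}} \, dt = - \frac{3 \pi}{4 a^{3}}$.

Repeating — each differentiation of $1/(t^2+a^2)^j$ produces $-2ja/(t^2+a^2)^{j+1}$ — and dividing through by $-2ja$ at each step yields, after $2$ differentiations in total,
$$\int_{0}^{\infty} - \frac{3}{\left(a^{2} + t^{2}\right)^{3}} \, dt = - \frac{9 \pi}{16 a^{5}}.$$

Setting $a = 6$:
$$I = - \frac{\pi}{13824}.$$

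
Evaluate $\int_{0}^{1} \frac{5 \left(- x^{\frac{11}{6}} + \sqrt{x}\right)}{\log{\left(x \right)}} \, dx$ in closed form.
$\log{\left(\frac{59049}{1419857} \right)}$

Introduce a parameter $a$ in the exponent: let $I(a) = \int_{0}^{1} \frac{5 \left(- x^{\frac{11}{6}} + x^{a}\right)}{\log{\left(x \right)}} \, dx$.

Since $\dfrac{\partial}{\partial a}\,x^{a} = x^{a} \ln x$, the $\ln x$ in the denominator cancels and
$$\frac{dI}{da} = \int_{0}^{1} 5 x^{a} \, dx = 5 \left[\frac{x^{a+1}}{a+1}\right]_0^1 = \frac{5}{a + 1}.$$

Integrating with respect to $a$ gives $I(a) = \log{\left(\frac{7776 \left(a + 1\right)^{5}}{1419857} \right)} + C$.

At $a = \frac{11}{6}$ the integrand is identically $0$, so $I(\frac{11}{6}) = 0$. The closed form gives $0$, hence $C = 0$.

Setting $a = \frac{1}{2}$:
$$I = \log{\left(\frac{59049}{1419857} \right)}.$$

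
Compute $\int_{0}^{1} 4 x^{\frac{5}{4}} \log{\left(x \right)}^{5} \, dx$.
$- \frac{655360}{177147}$

Begin with the known integral
$$J(a) = \int_{0}^{1} 4 x^{a} \, dx = \frac{4}{a + 1}.$$

Differentiating under the integral sign brings down a factor of $\ln x$:
$$\frac{dJ}{da} = \int_{0}^{1} 4 x^{a} \log{\left(x \right)} \, dx = - \frac{4}{\left(a + 1\right)^{2}}.$$

Repeating $5$ times in total — each differentiation brings down another $\ln x$ — gives
$$\frac{d^{5}J}{da^{5}} = \int_{0}^{1} 4 x^{a} \log{\left(x \right)}^{5} \, dx = - \frac{480}{\left(a + 1\right)^{6}},$$
and the integrand here is exactly the target integrand, so $I = - \frac{480}{\left(a + 1\right)^{6}}$.

Setting $a = \frac{5}{4}$:
$$I = - \frac{655360}{177147}.$$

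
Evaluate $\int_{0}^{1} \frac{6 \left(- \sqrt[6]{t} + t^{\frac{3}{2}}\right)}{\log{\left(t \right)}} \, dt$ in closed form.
$\log{\left(\frac{11390625}{117649} \right)}$

Replace the exponent $\frac{3}{2}$ by a parameter $a$: let $I(a) = \int_{0}^{1} \frac{6 \left(- \sqrt[6]{t} + t^{a}\right)}{\log{\left(t \right)}} \, dt$.

Since $\dfrac{\partial}{\partial a}\,t^{a} = t^{a} \ln t$, the $\ln t$ in the denominator cancels and
$$\frac{dI}{da} = \int_{0}^{1} 6 t^{a} \, dt = 6 \left[\frac{t^{a+1}}{a+1}\right]_0^1 = \frac{6}{a + 1}.$$

Integrating with respect to $a$ gives $I(a) = \log{\left(\frac{46656 \left(a + 1\right)^{6}}{117649} \right)} + C$.

At $a = \frac{1}{6}$ the integrand is identically $0$, so $I(\frac{1}{6}) = 0$. The closed form gives $0$, hence $C = 0$.

Setting $a = \frac{3}{2}$:
$$I = \log{\left(\frac{11390625}{117649} \right)}.$$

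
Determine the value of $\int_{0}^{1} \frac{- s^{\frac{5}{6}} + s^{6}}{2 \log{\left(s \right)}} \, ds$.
$\log{\left(\frac{\sqrt{462}}{11} \right)}$

Introduce a parameter $a$ in the exponent: let $I(a) = \int_{0}^{1} \frac{s^{6} - s^{a}}{2 \log{\left(s \right)}} \, ds$.

Since $\dfrac{\partial}{\partial a}\,s^{a} = s^{a} \ln s$, the $\ln s$ in the denominator cancels and
$$\frac{dI}{da} = \int_{0}^{1} - \frac{1}{2} s^{a} \, ds = - \frac{1}{2} \left[\frac{s^{a+1}}{a+1}\right]_0^1 = - \frac{1}{2 a + 2}.$$

Integrating with respect to $a$ gives $I(a) = - \frac{\log{\left(a + 1 \right)}}{2} + \frac{\log{\left(7 \right)}}{2} + C$.

At $a = 6$ the integrand is identically $0$, so $I(6) = 0$. The closed form gives $0$, hence $C = 0$.

Setting $a = \frac{5}{6}$:
$$I = \log{\left(\frac{\sqrt{462}}{11} \right)}.$$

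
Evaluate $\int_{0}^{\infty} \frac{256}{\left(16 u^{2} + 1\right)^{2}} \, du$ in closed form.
$16 \pi$

Recall the elementary integral
$$J(a) = \int_{0}^{\infty} \frac{1}{a^{2} + u^{2}} \, du = \frac{\pi}{2 a}.$$

Differentiating under the integral sign with respect to $a$,
$$\frac{dJ}{da} = \int_{0}^{\infty} - \frac{2 a}{\left(a^{2} + u^{2}\right)^{2}} \, du = - \frac{\pi}{2 a^{2}},$$
so $\int_{0}^{\infty} \frac{1}{\left(a^{2} + u^{2}\right)^{2}} \, du = \frac{\pi}{4 a^{3}}$.

Setting $a = \frac{1}{4}$:
$$I = 16 \pi.$$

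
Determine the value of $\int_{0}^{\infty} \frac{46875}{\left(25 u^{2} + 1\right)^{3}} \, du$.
$\frac{28125 \pi}{16}$

Start from the standard arctangent integral
$$J(a) = \int_{0}^{\infty} \frac{3}{a^{2} + u^{2}} \, du = \frac{3 \pi}{2 a}.$$

Differentiating under the integral sign with respect to $a$,
$$\frac{dJ}{da} = \int_{0}^{\infty} - \frac{6 a}{\left(a^{2} + u^{2}\right)^{2}} \, du = - \frac{3 \pi}{2 a^{2}},$$
so $\int_{0}^{\infty} \frac{3}{\left(a^{2} + u^{2}\right)^{2}} \, du = \frac{3 \pi}{4 a^{3}}$.

Repeating — each differentiation of $1/(u^2+a^2)^j$ produces $-2ja/(u^2+a^2)^{j+1}$ — and dividing through by $-2ja$ at each step yields, after $2$ differentiations in total,
$$\int_{0}^{\infty} \frac{3}{\left(a^{2} + u^{2}\right)^{3}} \, du = \frac{9 \pi}{16 a^{5}}.$$

Setting $a = \frac{1}{5}$:
$$I = \frac{28125 \pi}{16}.$$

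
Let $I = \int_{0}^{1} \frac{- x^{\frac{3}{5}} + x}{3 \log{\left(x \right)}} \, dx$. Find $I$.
$\log{\left(\frac{\sqrt[3]{10}}{2} \right)}$

Replace the exponent $1$ by a parameter $a$: let $I(a) = \int_{0}^{1} \frac{- x^{\frac{3}{5}} + x^{a}}{3 \log{\left(x \right)}} \, dx$.

Since $\dfrac{\partial}{\partial a}\,x^{a} = x^{a} \ln x$, the $\ln x$ in the denominator cancels and
$$\frac{dI}{da} = \int_{0}^{1} \frac{1}{3} x^{a} \, dx = \frac{1}{3} \left[\frac{x^{a+1}}{a+1}\right]_0^1 = \frac{1}{3 \left(a + 1\right)}.$$

Integrating with respect to $a$ gives $I(a) = \frac{\log{\left(a + 1 \right)}}{3} - \log{\left(2 \right)} + \frac{\log{\left(5 \right)}}{3} + C$.

At $a = \frac{3}{5}$ the integrand is identically $0$, so $I(\frac{3}{5}) = 0$. The closed form gives $0$, hence $C = 0$.

Setting $a = 1$:
$$I = \log{\left(\frac{\sqrt[3]{10}}{2} \right)}.$$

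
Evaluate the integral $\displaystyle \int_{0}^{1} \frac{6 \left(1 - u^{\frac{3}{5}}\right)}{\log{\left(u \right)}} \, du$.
$- \log{\left(\frac{262144}{15625} \right)}$

Replace the exponent $\frac{3}{5}$ by a parameter $a$: let $I(a) = \int_{0}^{1} \frac{6 \left(1 - u^{a}\right)}{\log{\left(u \right)}} \, du$.

Since $\dfrac{\partial}{\partial a}\,u^{a} = u^{a} \ln u$, the $\ln u$ in the denominator cancels and
$$\frac{dI}{da} = \int_{0}^{1} -6 u^{a} \, du = -6 \left[\frac{u^{a+1}}{a+1}\right]_0^1 = - \frac{6}{a + 1}.$$

Integrating with respect to $a$ gives $I(a) = - 6 \log{\left(a + 1 \right)} + C$.

At $a = 0$ the integrand is identically $0$, so $I(0) = 0$. The closed form gives $0$, hence $C = 0$.

Setting $a = \frac{3}{5}$:
$$I = - \log{\left(\frac{262144}{15625} \right)}.$$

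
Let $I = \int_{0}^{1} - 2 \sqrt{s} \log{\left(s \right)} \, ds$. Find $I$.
$\frac{8}{9}$

Start from the elementary integral
$$J(a) = \int_{0}^{1} - 2 s^{a} \, ds = - \frac{2}{a + 1}.$$

Differentiating under the integral sign brings down a factor of $\ln s$:
$$\frac{dJ}{da} = \int_{0}^{1} - 2 s^{a} \log{\left(s \right)} \, ds = \frac{2}{\left(a + 1\right)^{2}}.$$

The integral on the left is $I$, so $I = \frac{2}{\left(a + 1\right)^{2}}$.

Setting $a = \frac{1}{2}$:
$$I = \frac{8}{9}.$$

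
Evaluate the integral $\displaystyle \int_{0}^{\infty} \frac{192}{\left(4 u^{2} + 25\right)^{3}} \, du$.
$\frac{18 \pi}{3125}$

Begin with the known result
$$J(a) = \int_{0}^{\infty} \frac{3}{a^{2} + u^{2}} \, du = \frac{3 \pi}{2 a}.$$

Differentiating under the integral sign with respect to $a$,
$$\frac{dJ}{da} = \int_{0}^{\infty} - \frac{6 a}{\left(a^{2} + u^{2}\right)^{2}} \, du = - \frac{3 \pi}{2 a^{2}},$$
so $\int_{0}^{\infty} \frac{3}{\left(a^{2} + u^{2}\right)^{2}} \, du = \frac{3 \pi}{4 a^{3}}$.

Repeating — each differentiation of $1/(u^2+a^2)^j$ produces $-2ja/(u^2+a^2)^{j+1}$ — and dividing through by $-2ja$ at each step yields, after $2$ differentiations in total,
$$\int_{0}^{\infty} \frac{3}{\left(a^{2} + u^{2}\right)^{3}} \, du = \frac{9 \pi}{16 a^{5}}.$$

Setting $a = \frac{5}{2}$:
$$I = \frac{18 \pi}{3125}.$$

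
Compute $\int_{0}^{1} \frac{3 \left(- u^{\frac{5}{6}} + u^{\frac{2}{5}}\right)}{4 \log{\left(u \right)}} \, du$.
$\log{\left(\frac{42^{\frac{3}{4}} \sqrt[4]{55}}{55} \right)}$

Consider the one-parameter family: let $I(a) = \int_{0}^{1} \frac{3 \left(u^{\frac{2}{5}} - u^{a}\right)}{4 \log{\left(u \right)}} \, du$.

Since $\dfrac{\partial}{\partial a}\,u^{a} = u^{a} \ln u$, the $\ln u$ in the denominator cancels and
$$\frac{dI}{da} = \int_{0}^{1} - \frac{3}{4} u^{a} \, du = - \frac{3}{4} \left[\frac{u^{a+1}}{a+1}\right]_0^1 = - \frac{3}{4 a + 4}.$$

Integrating with respect to $a$ gives $I(a) = - \frac{3 \log{\left(a + 1 \right)}}{4} - \frac{3 \log{\left(5 \right)}}{4} + \frac{3 \log{\left(7 \right)}}{4} + C$.

At $a = \frac{2}{5}$ the integrand is identically $0$, so $I(\frac{2}{5}) = 0$. The closed form gives $0$, hence $C = 0$.

Setting $a = \frac{5}{6}$:
$$I = \log{\left(\frac{42^{\frac{3}{4}} \sqrt[4]{55}}{55} \right)}.$$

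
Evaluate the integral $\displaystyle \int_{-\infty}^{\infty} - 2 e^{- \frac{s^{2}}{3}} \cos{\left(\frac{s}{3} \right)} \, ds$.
$- \frac{2 \sqrt{3} \sqrt{\pi}}{e^{\frac{1}{12}}}$

Treat the cosine frequency as a parameter and define $I(b) = \int_{-\infty}^{\infty} - 2 e^{- \frac{s^{2}}{3}} \cos{\left(b s \right)} \, ds$.

Differentiating under the integral sign,
$$I'(b) = \int_{-\infty}^{\infty} 2 s e^{- \frac{s^{2}}{3}} \sin{\left(b s \right)} \, ds.$$

Integrate $\int_{-\infty}^{\infty} s \sin(b s)\, e^{- \frac{s^{2}}{3}}\, ds$ by parts with $u = \sin(b s)$ and $dv = s\, e^{- \frac{s^{2}}{3}}\, ds$, giving $v = - \frac{3 e^{- \frac{s^{2}}{3}}}{2}$. The boundary term vanishes and
$$\int_{-\infty}^{\infty} s \sin(b s)\, e^{- \frac{s^{2}}{3}}\, ds = \frac{3 b}{2} \int_{-\infty}^{\infty} \cos(b s)\, e^{- \frac{s^{2}}{3}}\, ds,$$
so $I'(b) = - \frac{3 b}{2}\, I(b)$.

This is a separable first-order ODE; solving with the initial condition $I(0) = \int_{-\infty}^{\infty} - 2 e^{- \frac{s^{2}}{3}}\,ds = - 2 \sqrt{3} \sqrt{\pi}$ gives
$$I(b) = - 2 \sqrt{3} \sqrt{\pi} e^{- \frac{3 b^{2}}{4}}.$$

Setting $b = \frac{1}{3}$:
$$I = - \frac{2 \sqrt{3} \sqrt{\pi}}{e^{\frac{1}{12}}}.$$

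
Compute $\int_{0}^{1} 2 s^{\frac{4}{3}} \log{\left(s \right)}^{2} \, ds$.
$\frac{108}{343}$

Consider the simpler parametrised integral
$$J(a) = \int_{0}^{1} 2 s^{a} \, ds = \frac{2}{a + 1}.$$

Differentiating under the integral sign brings down a factor of $\ln s$:
$$\frac{dJ}{da} = \int_{0}^{1} 2 s^{a} \log{\left(s \right)} \, ds = - \frac{2}{\left(a + 1\right)^{2}}.$$

Repeating twice in total — each differentiation brings down another $\ln s$ — gives
$$\frac{d^{2}J}{da^{2}} = \int_{0}^{1} 2 s^{a} \log{\left(s \right)}^{2} \, ds = \frac{4}{\left(a + 1\right)^{3}},$$
and the integrand here is exactly the target integrand, so $I = \frac{4}{\left(a + 1\right)^{3}}$.

Setting $a = \frac{4}{3}$:
$$I = \frac{108}{343}.$$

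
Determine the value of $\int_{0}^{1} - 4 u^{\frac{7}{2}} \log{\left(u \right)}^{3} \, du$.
$\frac{128}{2187}$

Begin with the known integral
$$J(a) = \int_{0}^{1} - 4 u^{a} \, du = - \frac{4}{a + 1}.$$

Differentiating under the integral sign brings down a factor of $\ln u$:
$$\frac{dJ}{da} = \int_{0}^{1} - 4 u^{a} \log{\left(u \right)} \, du = \frac{4}{\left(a + 1\right)^{2}}.$$

Repeating $3$ times in total — each differentiation brings down another $\ln u$ — gives
$$\frac{d^{3}J}{da^{3}} = \int_{0}^{1} - 4 u^{a} \log{\left(u \right)}^{3} \, du = \frac{24}{\left(a + 1\right)^{4}},$$
and the integrand here is exactly the target integrand, so $I = \frac{24}{\left(a + 1\right)^{4}}$.

Setting $a = \frac{7}{2}$:
$$I = \frac{128}{2187}.$$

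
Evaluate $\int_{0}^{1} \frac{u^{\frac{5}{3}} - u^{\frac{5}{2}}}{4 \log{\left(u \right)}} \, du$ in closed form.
$- \frac{\log{\left(21 \right)}}{4} + \log{\left(2 \right)}$

Consider the one-parameter family: let $I(a) = \int_{0}^{1} \frac{u^{\frac{5}{3}} - u^{a}}{4 \log{\left(u \right)}} \, du$.

Since $\dfrac{\partial}{\partial a}\,u^{a} = u^{a} \ln u$, the $\ln u$ in the denominator cancels and
$$\frac{dI}{da} = \int_{0}^{1} - \frac{1}{4} u^{a} \, du = - \frac{1}{4} \left[\frac{u^{a+1}}{a+1}\right]_0^1 = - \frac{1}{4 a + 4}.$$

Integrating with respect to $a$ gives $I(a) = - \frac{\log{\left(a + 1 \right)}}{4} - \frac{\log{\left(6 \right)}}{4} + \log{\left(2 \right)} + C$.

At $a = \frac{5}{3}$ the integrand is identically $0$, so $I(\frac{5}{3}) = 0$. The closed form gives $0$, hence $C = 0$.

Setting $a = \frac{5}{2}$:
$$I = - \frac{\log{\left(21 \right)}}{4} + \log{\left(2 \right)}.$$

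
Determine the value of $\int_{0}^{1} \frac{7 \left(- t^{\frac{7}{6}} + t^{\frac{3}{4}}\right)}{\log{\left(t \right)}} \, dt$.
$\log{\left(\frac{1801088541}{8031810176} \right)}$

Consider the one-parameter family: let $I(a) = \int_{0}^{1} \frac{7 \left(- t^{\frac{7}{6}} + t^{a}\right)}{\log{\left(t \right)}} \, dt$.

Since $\dfrac{\partial}{\partial a}\,t^{a} = t^{a} \ln t$, the $\ln t$ in the denominator cancels and
$$\frac{dI}{da} = \int_{0}^{1} 7 t^{a} \, dt = 7 \left[\frac{t^{a+1}}{a+1}\right]_0^1 = \frac{7}{a + 1}.$$

Integrating with respect to $a$ gives $I(a) = \log{\left(\frac{279936 \left(a + 1\right)^{7}}{62748517} \right)} + C$.

At $a = \frac{7}{6}$ the integrand is identically $0$, so $I(\frac{7}{6}) = 0$. The closed form gives $0$, hence $C = 0$.

Setting $a = \frac{3}{4}$:
$$I = \log{\left(\frac{1801088541}{8031810176} \right)}.$$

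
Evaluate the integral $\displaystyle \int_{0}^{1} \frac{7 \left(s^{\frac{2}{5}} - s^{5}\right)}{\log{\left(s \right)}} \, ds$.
$\log{\left(\frac{823543}{21870000000} \right)}$

Introduce a parameter $a$ in the exponent: let $I(a) = \int_{0}^{1} \frac{7 \left(- s^{5} + s^{a}\right)}{\log{\left(s \right)}} \, ds$.

Since $\dfrac{\partial}{\partial a}\,s^{a} = s^{a} \ln s$, the $\ln s$ in the denominator cancels and
$$\frac{dI}{da} = \int_{0}^{1} 7 s^{a} \, ds = 7 \left[\frac{s^{a+1}}{a+1}\right]_0^1 = \frac{7}{a + 1}.$$

Integrating with respect to $a$ gives $I(a) = \log{\left(\frac{\left(a + 1\right)^{7}}{279936} \right)} + C$.

At $a = 5$ the integrand is identically $0$, so $I(5) = 0$. The closed form gives $0$, hence $C = 0$.

Setting $a = \frac{2}{5}$:
$$I = \log{\left(\frac{823543}{21870000000} \right)}.$$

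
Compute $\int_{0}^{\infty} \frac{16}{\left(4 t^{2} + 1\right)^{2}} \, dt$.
$2 \pi$

Begin with the known result
$$J(a) = \int_{0}^{\infty} \frac{1}{a^{2} + t^{2}} \, dt = \frac{\pi}{2 a}.$$

Differentiating under the integral sign with respect to $a$,
$$\frac{dJ}{da} = \int_{0}^{\infty} - \frac{2 a}{\left(a^{2} + t^{2}\right)^{2}} \, dt = - \frac{\pi}{2 a^{2}},$$
so $\int_{0}^{\infty} \frac{1}{\left(a^{2} + t^{2}\right)^{2}} \, dt = \frac{\pi}{4 a^{3}}$.

Setting $a = \frac{1}{2}$:
$$I = 2 \pi.$$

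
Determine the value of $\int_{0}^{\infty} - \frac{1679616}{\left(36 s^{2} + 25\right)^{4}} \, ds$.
$- \frac{8748 \pi}{15625}$

Start from the standard arctangent integral
$$J(a) = \int_{0}^{\infty} - \frac{1}{a^{2} + s^{2}} \, ds = - \frac{\pi}{2 a}.$$

Differentiating under the integral sign with respect to $a$,
$$\frac{dJ}{da} = \int_{0}^{\infty} \frac{2 a}{\left(a^{2} + s^{2}\right)^{2}} \, ds = \frac{\pi}{2 a^{2}},$$
so $\int_{0}^{\infty} - \frac{1}{\left(a^{2} + s^{2}\right)^{2}} \, ds = - \frac{\pi}{4 a^{3}}$.

Repeating — each differentiation of $1/(s^2+a^2)^j$ produces $-2ja/(s^2+a^2)^{j+1}$ — and dividing through by $-2ja$ at each step yields, after $3$ differentiations in total,
$$\int_{0}^{\infty} - \frac{1}{\left(a^{2} + s^{2}\right)^{4}} \, ds = - \frac{5 \pi}{32 a^{7}}.$$

Setting $a = \frac{5}{6}$:
$$I = - \frac{8748 \pi}{15625}.$$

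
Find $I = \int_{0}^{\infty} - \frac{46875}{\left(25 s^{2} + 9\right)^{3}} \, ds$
$- \frac{3125 \pi}{432}$

Recall the elementary integral
$$J(a) = \int_{0}^{\infty} - \frac{3}{a^{2} + s^{2}} \, ds = - \frac{3 \pi}{2 a}.$$

Differentiating under the integral sign with respect to $a$,
$$\frac{dJ}{da} = \int_{0}^{\infty} \frac{6 a}{\left(a^{2} + s^{2}\right)^{2}} \, ds = \frac{3 \pi}{2 a^{2}},$$
so $\int_{0}^{\infty} - \frac{3}{\left(a^{2} + s^{2}\right)^{2}} \, ds = - \frac{3 \pi}{4 a^{3}}$.

Repeating — each differentiation of $1/(s^2+a^2)^j$ produces $-2ja/(s^2+a^2)^{j+1}$ — and dividing through by $-2ja$ at each step yields, after $2$ differentiations in total,
$$\int_{0}^{\infty} - \frac{3}{\left(a^{2} + s^{2}\right)^{3}} \, ds = - \frac{9 \pi}{16 a^{5}}.$$

Setting $a = \frac{3}{5}$:
$$I = - \frac{3125 \pi}{432}.$$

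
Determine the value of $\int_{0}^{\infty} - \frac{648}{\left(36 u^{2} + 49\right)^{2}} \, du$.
$- \frac{27 \pi}{343}$

Recall the elementary integral
$$J(a) = \int_{0}^{\infty} - \frac{1}{2 \left(a^{2} + u^{2}\right)} \, du = - \frac{\pi}{4 a}.$$

Differentiating under the integral sign with respect to $a$,
$$\frac{dJ}{da} = \int_{0}^{\infty} \frac{a}{\left(a^{2} + u^{2}\right)^{2}} \, du = \frac{\pi}{4 a^{2}},$$
so $\int_{0}^{\infty} - \frac{1}{2 \left(a^{2} + u^{2}\right)^{2}} \, du = - \frac{\pi}{8 a^{3}}$.

Setting $a = \frac{7}{6}$:
$$I = - \frac{27 \pi}{343}.$$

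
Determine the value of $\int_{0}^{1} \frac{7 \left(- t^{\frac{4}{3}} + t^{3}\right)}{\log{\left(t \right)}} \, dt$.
$- \log{\left(\frac{823543}{35831808} \right)}$

Replace the exponent $\frac{4}{3}$ by a parameter $a$: let $I(a) = \int_{0}^{1} \frac{7 \left(t^{3} - t^{a}\right)}{\log{\left(t \right)}} \, dt$.

Since $\dfrac{\partial}{\partial a}\,t^{a} = t^{a} \ln t$, the $\ln t$ in the denominator cancels and
$$\frac{dI}{da} = \int_{0}^{1} -7 t^{a} \, dt = -7 \left[\frac{t^{a+1}}{a+1}\right]_0^1 = - \frac{7}{a + 1}.$$

Integrating with respect to $a$ gives $I(a) = - \log{\left(\frac{\left(a + 1\right)^{7}}{16384} \right)} + C$.

At $a = 3$ the integrand is identically $0$, so $I(3) = 0$. The closed form gives $0$, hence $C = 0$.

Setting $a = \frac{4}{3}$:
$$I = - \log{\left(\frac{823543}{35831808} \right)}.$$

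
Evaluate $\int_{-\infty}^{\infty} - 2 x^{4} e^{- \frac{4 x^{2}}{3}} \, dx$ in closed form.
$- \frac{27 \sqrt{3} \sqrt{\pi}}{64}$

Start from the elementary integral
$$J(a) = \int_{-\infty}^{\infty} - 2 e^{- a x^{2}} \, dx = - \frac{2 \sqrt{\pi}}{\sqrt{a}}.$$

Differentiating under the integral sign brings down a factor of $(-x^2)$:
$$\frac{dJ}{da} = \int_{-\infty}^{\infty} 2 x^{2} e^{- a x^{2}} \, dx = \frac{\sqrt{\pi}}{a^{\frac{3}{2}}}.$$

Repeating twice in total — each differentiation brings down another $(-x^2)$ — gives
$$\frac{d^{2}J}{da^{2}} = \int_{-\infty}^{\infty} - 2 x^{4} e^{- a x^{2}} \, dx = - \frac{3 \sqrt{\pi}}{2 a^{\frac{5}{2}}},$$
and the integrand here is exactly the target integrand, so $I = - \frac{3 \sqrt{\pi}}{2 a^{\frac{5}{2}}}$.

Setting $a = \frac{4}{3}$:
$$I = - \frac{27 \sqrt{3} \sqrt{\pi}}{64}.$$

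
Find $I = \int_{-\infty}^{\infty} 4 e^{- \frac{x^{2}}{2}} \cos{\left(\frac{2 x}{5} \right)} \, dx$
$\frac{4 \sqrt{2} \sqrt{\pi}}{e^{\frac{2}{25}}}$

Let $b$ denote the cosine frequency and define $I(b) = \int_{-\infty}^{\infty} 4 e^{- \frac{x^{2}}{2}} \cos{\left(b x \right)} \, dx$.

Differentiating under the integral sign,
$$I'(b) = \int_{-\infty}^{\infty} - 4 x e^{- \frac{x^{2}}{2}} \sin{\left(b x \right)} \, dx.$$

Integrate $\int_{-\infty}^{\infty} x \sin(b x)\, e^{- \frac{x^{2}}{2}}\, dx$ by parts with $u = \sin(b x)$ and $dv = x\, e^{- \frac{x^{2}}{2}}\, dx$, giving $v = - e^{- \frac{x^{2}}{2}}$. The boundary term vanishes and
$$\int_{-\infty}^{\infty} x \sin(b x)\, e^{- \frac{x^{2}}{2}}\, dx = b \int_{-\infty}^{\infty} \cos(b x)\, e^{- \frac{x^{2}}{2}}\, dx,$$
so $I'(b) = - b\, I(b)$.

This is a separable first-order ODE; solving with the initial condition $I(0) = \int_{-\infty}^{\infty} 4 e^{- \frac{x^{2}}{2}}\,dx = 4 \sqrt{2} \sqrt{\pi}$ gives
$$I(b) = 4 \sqrt{2} \sqrt{\pi} e^{- \frac{b^{2}}{2}}.$$

Setting $b = \frac{2}{5}$:
$$I = \frac{4 \sqrt{2} \sqrt{\pi}}{e^{\frac{2}{25}}}.$$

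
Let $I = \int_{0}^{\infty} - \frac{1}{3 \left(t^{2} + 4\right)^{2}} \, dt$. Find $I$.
$- \frac{\pi}{96}$

Begin with the known result
$$J(a) = \int_{0}^{\infty} - \frac{1}{3 \left(a^{2} + t^{2}\right)} \, dt = - \frac{\pi}{6 a}.$$

Differentiating under the integral sign with respect to $a$,
$$\frac{dJ}{da} = \int_{0}^{\infty} \frac{2 a}{3 \left(a^{2} + t^{2}\right)^{2}} \, dt = \frac{\pi}{6 a^{2}},$$
so $\int_{0}^{\infty} - \frac{1}{3 \left(a^{2} + t^{2}\right)^{2}} \, dt = - \frac{\pi}{12 a^{3}}$.

Setting $a = 2$:
$$I = - \frac{\pi}{96}.$$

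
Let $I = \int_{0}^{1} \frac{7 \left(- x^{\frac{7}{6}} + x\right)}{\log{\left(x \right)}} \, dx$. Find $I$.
$\log{\left(\frac{35831808}{62748517} \right)}$

Consider the one-parameter family: let $I(a) = \int_{0}^{1} \frac{7 \left(x - x^{a}\right)}{\log{\left(x \right)}} \, dx$.

Since $\dfrac{\partial}{\partial a}\,x^{a} = x^{a} \ln x$, the $\ln x$ in the denominator cancels and
$$\frac{dI}{da} = \int_{0}^{1} -7 x^{a} \, dx = -7 \left[\frac{x^{a+1}}{a+1}\right]_0^1 = - \frac{7}{a + 1}.$$

Integrating with respect to $a$ gives $I(a) = \log{\left(\frac{128}{\left(a + 1\right)^{7}} \right)} + C$.

At $a = 1$ the integrand is identically $0$, so $I(1) = 0$. The closed form gives $0$, hence $C = 0$.

Setting $a = \frac{7}{6}$:
$$I = \log{\left(\frac{35831808}{62748517} \right)}.$$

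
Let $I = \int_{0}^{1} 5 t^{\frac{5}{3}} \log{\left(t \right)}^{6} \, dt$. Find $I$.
$\frac{492075}{131072}$

Begin with the known integral
$$J(a) = \int_{0}^{1} 5 t^{a} \, dt = \frac{5}{a + 1}.$$

Differentiating under the integral sign brings down a factor of $\ln t$:
$$\frac{dJ}{da} = \int_{0}^{1} 5 t^{a} \log{\left(t \right)} \, dt = - \frac{5}{\left(a + 1\right)^{2}}.$$

Repeating $6$ times in total — each differentiation brings down another $\ln t$ — gives
$$\frac{d^{6}J}{da^{6}} = \int_{0}^{1} 5 t^{a} \log{\left(t \right)}^{6} \, dt = \frac{3600}{\left(a + 1\right)^{7}},$$
and the integrand here is exactly the target integrand, so $I = \frac{3600}{\left(a + 1\right)^{7}}$.

Setting $a = \frac{5}{3}$:
$$I = \frac{492075}{131072}.$$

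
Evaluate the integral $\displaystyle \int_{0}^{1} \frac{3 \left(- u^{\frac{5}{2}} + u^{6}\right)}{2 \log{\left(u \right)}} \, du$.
$\frac{3 \log{\left(2 \right)}}{2}$

Introduce a parameter $a$ in the exponent: let $I(a) = \int_{0}^{1} \frac{3 \left(- u^{\frac{5}{2}} + u^{a}\right)}{2 \log{\left(u \right)}} \, du$.

Since $\dfrac{\partial}{\partial a}\,u^{a} = u^{a} \ln u$, the $\ln u$ in the denominator cancels and
$$\frac{dI}{da} = \int_{0}^{1} \frac{3}{2} u^{a} \, du = \frac{3}{2} \left[\frac{u^{a+1}}{a+1}\right]_0^1 = \frac{3}{2 \left(a + 1\right)}.$$

Integrating with respect to $a$ gives $I(a) = \log{\left(\frac{2 \sqrt{14} \left(a + 1\right)^{\frac{3}{2}}}{49} \right)} + C$.

At $a = \frac{5}{2}$ the integrand is identically $0$, so $I(\frac{5}{2}) = 0$. The closed form gives $0$, hence $C = 0$.

Setting $a = 6$:
$$I = \frac{3 \log{\left(2 \right)}}{2}.$$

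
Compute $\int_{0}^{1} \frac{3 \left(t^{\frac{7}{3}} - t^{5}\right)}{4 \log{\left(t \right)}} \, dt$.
$\log{\left(\frac{\sqrt{3} \cdot 5^{\frac{3}{4}}}{9} \right)}$

Introduce a parameter $a$ in the exponent: let $I(a) = \int_{0}^{1} \frac{3 \left(t^{\frac{7}{3}} - t^{a}\right)}{4 \log{\left(t \right)}} \, dt$.

Since $\dfrac{\partial}{\partial a}\,t^{a} = t^{a} \ln t$, the $\ln t$ in the denominator cancels and
$$\frac{dI}{da} = \int_{0}^{1} - \frac{3}{4} t^{a} \, dt = - \frac{3}{4} \left[\frac{t^{a+1}}{a+1}\right]_0^1 = - \frac{3}{4 a + 4}.$$

Integrating with respect to $a$ gives $I(a) = - \frac{3 \log{\left(a + 1 \right)}}{4} - \frac{3 \log{\left(3 \right)}}{4} + \frac{3 \log{\left(10 \right)}}{4} + C$.

At $a = \frac{7}{3}$ the integrand is identically $0$, so $I(\frac{7}{3}) = 0$. The closed form gives $0$, hence $C = 0$.

Setting $a = 5$:
$$I = \log{\left(\frac{\sqrt{3} \cdot 5^{\frac{3}{4}}}{9} \right)}.$$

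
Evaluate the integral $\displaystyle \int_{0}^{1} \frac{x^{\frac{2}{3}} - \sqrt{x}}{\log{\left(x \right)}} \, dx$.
$\log{\left(\frac{10}{9} \right)}$

Introduce a parameter $a$ in the exponent: let $I(a) = \int_{0}^{1} \frac{- \sqrt{x} + x^{a}}{\log{\left(x \right)}} \, dx$.

Since $\dfrac{\partial}{\partial a}\,x^{a} = x^{a} \ln x$, the $\ln x$ in the denominator cancels and
$$\frac{dI}{da} = \int_{0}^{1} x^{a} \, dx = \left[\frac{x^{a+1}}{a+1}\right]_0^1 = \frac{1}{a + 1}.$$

Integrating with respect to $a$ gives $I(a) = \log{\left(\frac{2 a}{3} + \frac{2}{3} \right)} + C$.

At $a = \frac{1}{2}$ the integrand is identically $0$, so $I(\frac{1}{2}) = 0$. The closed form gives $0$, hence $C = 0$.

Setting $a = \frac{2}{3}$:
$$I = \log{\left(\frac{10}{9} \right)}.$$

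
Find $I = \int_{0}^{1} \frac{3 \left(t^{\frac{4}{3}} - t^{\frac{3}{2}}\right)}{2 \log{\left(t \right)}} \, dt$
$- \log{\left(\frac{15 \sqrt{210}}{196} \right)}$

Replace the exponent $\frac{3}{2}$ by a parameter $a$: let $I(a) = \int_{0}^{1} \frac{3 \left(t^{\frac{4}{3}} - t^{a}\right)}{2 \log{\left(t \right)}} \, dt$.

Since $\dfrac{\partial}{\partial a}\,t^{a} = t^{a} \ln t$, the $\ln t$ in the denominator cancels and
$$\frac{dI}{da} = \int_{0}^{1} - \frac{3}{2} t^{a} \, dt = - \frac{3}{2} \left[\frac{t^{a+1}}{a+1}\right]_0^1 = - \frac{3}{2 a + 2}.$$

Integrating with respect to $a$ gives $I(a) = - \log{\left(\frac{3 \sqrt{21} \left(a + 1\right)^{\frac{3}{2}}}{49} \right)} + C$.

At $a = \frac{4}{3}$ the integrand is identically $0$, so $I(\frac{4}{3}) = 0$. The closed form gives $0$, hence $C = 0$.

Setting $a = \frac{3}{2}$:
$$I = - \log{\left(\frac{15 \sqrt{210}}{196} \right)}.$$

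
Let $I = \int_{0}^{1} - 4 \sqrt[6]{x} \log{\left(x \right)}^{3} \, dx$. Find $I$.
$\frac{31104}{2401}$

Begin with the known integral
$$J(a) = \int_{0}^{1} - 4 x^{a} \, dx = - \frac{4}{a + 1}.$$

Differentiating under the integral sign brings down a factor of $\ln x$:
$$\frac{dJ}{da} = \int_{0}^{1} - 4 x^{a} \log{\left(x \right)} \, dx = \frac{4}{\left(a + 1\right)^{2}}.$$

Repeating $3$ times in total — each differentiation brings down another $\ln x$ — gives
$$\frac{d^{3}J}{da^{3}} = \int_{0}^{1} - 4 x^{a} \log{\left(x \right)}^{3} \, dx = \frac{24}{\left(a + 1\right)^{4}},$$
and the integrand here is exactly the target integrand, so $I = \frac{24}{\left(a + 1\right)^{4}}$.

Setting $a = \frac{1}{6}$:
$$I = \frac{31104}{2401}.$$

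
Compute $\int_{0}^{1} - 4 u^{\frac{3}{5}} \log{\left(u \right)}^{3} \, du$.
$\frac{1875}{512}$

Start from the elementary integral
$$J(a) = \int_{0}^{1} - 4 u^{a} \, du = - \frac{4}{a + 1}.$$

Differentiating under the integral sign brings down a factor of $\ln u$:
$$\frac{dJ}{da} = \int_{0}^{1} - 4 u^{a} \log{\left(u \right)} \, du = \frac{4}{\left(a + 1\right)^{2}}.$$

Repeating $3$ times in total — each differentiation brings down another $\ln u$ — gives
$$\frac{d^{3}J}{da^{3}} = \int_{0}^{1} - 4 u^{a} \log{\left(u \right)}^{3} \, du = \frac{24}{\left(a + 1\right)^{4}},$$
and the integrand here is exactly the target integrand, so $I = \frac{24}{\left(a + 1\right)^{4}}$.

Setting $a = \frac{3}{5}$:
$$I = \frac{1875}{512}.$$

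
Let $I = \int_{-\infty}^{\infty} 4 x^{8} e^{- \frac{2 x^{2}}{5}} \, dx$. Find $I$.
$\frac{65625 \sqrt{10} \sqrt{\pi}}{128}$

Consider the simpler parametrised integral
$$J(a) = \int_{-\infty}^{\infty} 4 e^{- a x^{2}} \, dx = \frac{4 \sqrt{\pi}}{\sqrt{a}}.$$

Differentiating under the integral sign brings down a factor of $(-x^2)$:
$$\frac{dJ}{da} = \int_{-\infty}^{\infty} - 4 x^{2} e^{- a x^{2}} \, dx = - \frac{2 \sqrt{\pi}}{a^{\frac{3}{2}}}.$$

Repeating $4$ times in total — each differentiation brings down another $(-x^2)$ — gives
$$\frac{d^{4}J}{da^{4}} = \int_{-\infty}^{\infty} 4 x^{8} e^{- a x^{2}} \, dx = \frac{105 \sqrt{\pi}}{4 a^{\frac{9}{2}}},$$
and the integrand here is exactly the target integrand, so $I = \frac{105 \sqrt{\pi}}{4 a^{\frac{9}{2}}}$.

Setting $a = \frac{2}{5}$:
$$I = \frac{65625 \sqrt{10} \sqrt{\pi}}{128}.$$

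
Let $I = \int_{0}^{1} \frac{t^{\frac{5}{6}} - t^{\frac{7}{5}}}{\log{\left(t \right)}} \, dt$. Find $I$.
$\log{\left(\frac{55}{72} \right)}$

Consider the one-parameter family: let $I(a) = \int_{0}^{1} \frac{- t^{\frac{7}{5}} + t^{a}}{\log{\left(t \right)}} \, dt$.

Since $\dfrac{\partial}{\partial a}\,t^{a} = t^{a} \ln t$, the $\ln t$ in the denominator cancels and
$$\frac{dI}{da} = \int_{0}^{1} t^{a} \, dt = \left[\frac{t^{a+1}}{a+1}\right]_0^1 = \frac{1}{a + 1}.$$

Integrating with respect to $a$ gives $I(a) = \log{\left(\frac{5 a}{12} + \frac{5}{12} \right)} + C$.

At $a = \frac{7}{5}$ the integrand is identically $0$, so $I(\frac{7}{5}) = 0$. The closed form gives $0$, hence $C = 0$.

Setting $a = \frac{5}{6}$:
$$I = \log{\left(\frac{55}{72} \right)}.$$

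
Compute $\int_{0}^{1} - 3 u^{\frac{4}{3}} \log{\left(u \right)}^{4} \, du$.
$- \frac{17496}{16807}$

Start from the elementary integral
$$J(a) = \int_{0}^{1} - 3 u^{a} \, du = - \frac{3}{a + 1}.$$

Differentiating under the integral sign brings down a factor of $\ln u$:
$$\frac{dJ}{da} = \int_{0}^{1} - 3 u^{a} \log{\left(u \right)} \, du = \frac{3}{\left(a + 1\right)^{2}}.$$

Repeating $4$ times in total — each differentiation brings down another $\ln u$ — gives
$$\frac{d^{4}J}{da^{4}} = \int_{0}^{1} - 3 u^{a} \log{\left(u \right)}^{4} \, du = - \frac{72}{\left(a + 1\right)^{5}},$$
and the integrand here is exactly the target integrand, so $I = - \frac{72}{\left(a + 1\right)^{5}}$.

Setting $a = \frac{4}{3}$:
$$I = - \frac{17496}{16807}.$$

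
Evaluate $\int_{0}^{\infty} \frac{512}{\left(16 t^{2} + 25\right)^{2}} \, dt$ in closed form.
$\frac{32 \pi}{125}$

Begin with the known result
$$J(a) = \int_{0}^{\infty} \frac{2}{a^{2} + t^{2}} \, dt = \frac{\pi}{a}.$$

Differentiating under the integral sign with respect to $a$,
$$\frac{dJ}{da} = \int_{0}^{\infty} - \frac{4 a}{\left(a^{2} + t^{2}\right)^{2}} \, dt = - \frac{\pi}{a^{2}},$$
so $\int_{0}^{\infty} \frac{2}{\left(a^{2} + t^{2}\right)^{2}} \, dt = \frac{\pi}{2 a^{3}}$.

Setting $a = \frac{5}{4}$:
$$I = \frac{32 \pi}{125}.$$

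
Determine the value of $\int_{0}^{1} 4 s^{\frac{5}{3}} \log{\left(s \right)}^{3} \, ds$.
$- \frac{243}{512}$

Consider the simpler parametrised integral
$$J(a) = \int_{0}^{1} 4 s^{a} \, ds = \frac{4}{a + 1}.$$

Differentiating under the integral sign brings down a factor of $\ln s$:
$$\frac{dJ}{da} = \int_{0}^{1} 4 s^{a} \log{\left(s \right)} \, ds = - \frac{4}{\left(a + 1\right)^{2}}.$$

Repeating $3$ times in total — each differentiation brings down another $\ln s$ — gives
$$\frac{d^{3}J}{da^{3}} = \int_{0}^{1} 4 s^{a} \log{\left(s \right)}^{3} \, ds = - \frac{24}{\left(a + 1\right)^{4}},$$
and the integrand here is exactly the target integrand, so $I = - \frac{24}{\left(a + 1\right)^{4}}$.

Setting $a = \frac{5}{3}$:
$$I = - \frac{243}{512}.$$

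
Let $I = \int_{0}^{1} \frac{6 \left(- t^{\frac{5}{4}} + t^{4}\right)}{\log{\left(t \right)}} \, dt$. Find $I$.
$\log{\left(\frac{64000000}{531441} \right)}$

Consider the one-parameter family: let $I(a) = \int_{0}^{1} \frac{6 \left(t^{4} - t^{a}\right)}{\log{\left(t \right)}} \, dt$.

Since $\dfrac{\partial}{\partial a}\,t^{a} = t^{a} \ln t$, the $\ln t$ in the denominator cancels and
$$\frac{dI}{da} = \int_{0}^{1} -6 t^{a} \, dt = -6 \left[\frac{t^{a+1}}{a+1}\right]_0^1 = - \frac{6}{a + 1}.$$

Integrating with respect to $a$ gives $I(a) = \log{\left(\frac{15625}{\left(a + 1\right)^{6}} \right)} + C$.

At $a = 4$ the integrand is identically $0$, so $I(4) = 0$. The closed form gives $0$, hence $C = 0$.

Setting $a = \frac{5}{4}$:
$$I = \log{\left(\frac{64000000}{531441} \right)}.$$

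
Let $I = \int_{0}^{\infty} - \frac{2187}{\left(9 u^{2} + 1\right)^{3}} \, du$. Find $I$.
$- \frac{2187 \pi}{16}$

Begin with the known result
$$J(a) = \int_{0}^{\infty} - \frac{3}{a^{2} + u^{2}} \, du = - \frac{3 \pi}{2 a}.$$

Differentiating under the integral sign with respect to $a$,
$$\frac{dJ}{da} = \int_{0}^{\infty} \frac{6 a}{\left(a^{2} + u^{2}\right)^{2}} \, du = \frac{3 \pi}{2 a^{2}},$$
so $\int_{0}^{\infty} - \frac{3}{\left(a^{2} + u^{2}\right)^{2}} \, du = - \frac{3 \pi}{4 a^{3}}$.

Repeating — each differentiation of $1/(u^2+a^2)^j$ produces $-2ja/(u^2+a^2)^{j+1}$ — and dividing through by $-2ja$ at each step yields, after $2$ differentiations in total,
$$\int_{0}^{\infty} - \frac{3}{\left(a^{2} + u^{2}\right)^{3}} \, du = - \frac{9 \pi}{16 a^{5}}.$$

Setting $a = \frac{1}{3}$:
$$I = - \frac{2187 \pi}{16}.$$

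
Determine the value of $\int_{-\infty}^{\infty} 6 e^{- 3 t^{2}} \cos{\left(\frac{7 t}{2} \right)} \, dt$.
$\frac{2 \sqrt{3} \sqrt{\pi}}{e^{\frac{49}{48}}}$

Define $I(b) = \int_{-\infty}^{\infty} 6 e^{- 3 t^{2}} \cos{\left(b t \right)} \, dt$.

Differentiating under the integral sign,
$$I'(b) = \int_{-\infty}^{\infty} - 6 t e^{- 3 t^{2}} \sin{\left(b t \right)} \, dt.$$

Integrate $\int_{-\infty}^{\infty} t \sin(b t)\, e^{- 3 t^{2}}\, dt$ by parts with $u = \sin(b t)$ and $dv = t\, e^{- 3 t^{2}}\, dt$, giving $v = - \frac{e^{- 3 t^{2}}}{6}$. The boundary term vanishes and
$$\int_{-\infty}^{\infty} t \sin(b t)\, e^{- 3 t^{2}}\, dt = \frac{b}{6} \int_{-\infty}^{\infty} \cos(b t)\, e^{- 3 t^{2}}\, dt,$$
so $I'(b) = - \frac{b}{6}\, I(b)$.

This is a separable first-order ODE; solving with the initial condition $I(0) = \int_{-\infty}^{\infty} 6 e^{- 3 t^{2}}\,dt = 2 \sqrt{3} \sqrt{\pi}$ gives
$$I(b) = 2 \sqrt{3} \sqrt{\pi} e^{- \frac{b^{2}}{12}}.$$

Setting $b = \frac{7}{2}$:
$$I = \frac{2 \sqrt{3} \sqrt{\pi}}{e^{\frac{49}{48}}}.$$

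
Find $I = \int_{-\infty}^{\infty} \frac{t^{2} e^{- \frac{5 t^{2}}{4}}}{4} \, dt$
$\frac{\sqrt{5} \sqrt{\pi}}{25}$

Begin with the known integral
$$J(a) = \int_{-\infty}^{\infty} \frac{e^{- a t^{2}}}{4} \, dt = \frac{\sqrt{\pi}}{4 \sqrt{a}}.$$

Differentiating under the integral sign brings down a factor of $(-t^2)$:
$$\frac{dJ}{da} = \int_{-\infty}^{\infty} - \frac{t^{2} e^{- a t^{2}}}{4} \, dt = - \frac{\sqrt{\pi}}{8 a^{\frac{3}{2}}}.$$

The integral on the left is $-I$, so $I = \frac{\sqrt{\pi}}{8 a^{\frac{3}{2}}}$.

Setting $a = \frac{5}{4}$:
$$I = \frac{\sqrt{5} \sqrt{\pi}}{25}.$$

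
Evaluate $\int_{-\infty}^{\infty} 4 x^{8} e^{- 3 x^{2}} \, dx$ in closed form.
$\frac{35 \sqrt{3} \sqrt{\pi}}{324}$

Start from the elementary integral
$$J(a) = \int_{-\infty}^{\infty} 4 e^{- a x^{2}} \, dx = \frac{4 \sqrt{\pi}}{\sqrt{a}}.$$

Differentiating under the integral sign brings down a factor of $(-x^2)$:
$$\frac{dJ}{da} = \int_{-\infty}^{\infty} - 4 x^{2} e^{- a x^{2}} \, dx = - \frac{2 \sqrt{\pi}}{a^{\frac{3}{2}}}.$$

Repeating $4$ times in total — each differentiation brings down another $(-x^2)$ — gives
$$\frac{d^{4}J}{da^{4}} = \int_{-\infty}^{\infty} 4 x^{8} e^{- a x^{2}} \, dx = \frac{105 \sqrt{\pi}}{4 a^{\frac{9}{2}}},$$
and the integrand here is exactly the target integrand, so $I = \frac{105 \sqrt{\pi}}{4 a^{\frac{9}{2}}}$.

Setting $a = 3$:
$$I = \frac{35 \sqrt{3} \sqrt{\pi}}{324}.$$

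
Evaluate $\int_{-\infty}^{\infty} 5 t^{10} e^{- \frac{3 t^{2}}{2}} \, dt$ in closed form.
$\frac{175 \sqrt{6} \sqrt{\pi}}{27}$

Consider the simpler parametrised integral
$$J(a) = \int_{-\infty}^{\infty} 5 e^{- a t^{2}} \, dt = \frac{5 \sqrt{\pi}}{\sqrt{a}}.$$

Differentiating under the integral sign brings down a factor of $(-t^2)$:
$$\frac{dJ}{da} = \int_{-\infty}^{\infty} - 5 t^{2} e^{- a t^{2}} \, dt = - \frac{5 \sqrt{\pi}}{2 a^{\frac{3}{2}}}.$$

Repeating $5$ times in total — each differentiation brings down another $(-t^2)$ — gives
$$\frac{d^{5}J}{da^{5}} = \int_{-\infty}^{\infty} - 5 t^{10} e^{- a t^{2}} \, dt = - \frac{4725 \sqrt{\pi}}{32 a^{\frac{11}{2}}},$$
and the integrand here is $(-1)^{5}$ times the target integrand, so $I = (-1)^{5}\,\frac{d^{5}J}{da^{5}} = \frac{4725 \sqrt{\pi}}{32 a^{\frac{11}{2}}}$.

Setting $a = \frac{3}{2}$:
$$I = \frac{175 \sqrt{6} \sqrt{\pi}}{27}.$$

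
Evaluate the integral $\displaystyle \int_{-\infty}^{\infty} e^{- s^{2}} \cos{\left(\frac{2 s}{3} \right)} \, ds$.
$\frac{\sqrt{\pi}}{e^{\frac{1}{9}}}$

Define $I(b) = \int_{-\infty}^{\infty} e^{- s^{2}} \cos{\left(b s \right)} \, ds$.

Differentiating under the integral sign,
$$I'(b) = \int_{-\infty}^{\infty} - s e^{- s^{2}} \sin{\left(b s \right)} \, ds.$$

Integrate $\int_{-\infty}^{\infty} s \sin(b s)\, e^{- s^{2}}\, ds$ by parts with $u = \sin(b s)$ and $dv = s\, e^{- s^{2}}\, ds$, giving $v = - \frac{e^{- s^{2}}}{2}$. The boundary term vanishes and
$$\int_{-\infty}^{\infty} s \sin(b s)\, e^{- s^{2}}\, ds = \frac{b}{2} \int_{-\infty}^{\infty} \cos(b s)\, e^{- s^{2}}\, ds,$$
so $I'(b) = - \frac{b}{2}\, I(b)$.

This is a separable first-order ODE; solving with the initial condition $I(0) = \int_{-\infty}^{\infty} e^{- s^{2}}\,ds = \sqrt{\pi}$ gives
$$I(b) = \sqrt{\pi} e^{- \frac{b^{2}}{4}}.$$

Setting $b = \frac{2}{3}$:
$$I = \frac{\sqrt{\pi}}{e^{\frac{1}{9}}}.$$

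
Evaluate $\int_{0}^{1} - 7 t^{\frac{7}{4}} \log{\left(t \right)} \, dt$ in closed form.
$\frac{112}{121}$

Begin with the known integral
$$J(a) = \int_{0}^{1} - 7 t^{a} \, dt = - \frac{7}{a + 1}.$$

Differentiating under the integral sign brings down a factor of $\ln t$:
$$\frac{dJ}{da} = \int_{0}^{1} - 7 t^{a} \log{\left(t \right)} \, dt = \frac{7}{\left(a + 1\right)^{2}}.$$

The integral on the left is $I$, so $I = \frac{7}{\left(a + 1\right)^{2}}$.

Setting $a = \frac{7}{4}$:
$$I = \frac{112}{121}.$$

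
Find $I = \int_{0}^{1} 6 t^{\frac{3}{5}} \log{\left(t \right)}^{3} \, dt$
$- \frac{5625}{1024}$

Consider the simpler parametrised integral
$$J(a) = \int_{0}^{1} 6 t^{a} \, dt = \frac{6}{a + 1}.$$

Differentiating under the integral sign brings down a factor of $\ln t$:
$$\frac{dJ}{da} = \int_{0}^{1} 6 t^{a} \log{\left(t \right)} \, dt = - \frac{6}{\left(a + 1\right)^{2}}.$$

Repeating $3$ times in total — each differentiation brings down another $\ln t$ — gives
$$\frac{d^{3}J}{da^{3}} = \int_{0}^{1} 6 t^{a} \log{\left(t \right)}^{3} \, dt = - \frac{36}{\left(a + 1\right)^{4}},$$
and the integrand here is exactly the target integrand, so $I = - \frac{36}{\left(a + 1\right)^{4}}$.

Setting $a = \frac{3}{5}$:
$$I = - \frac{5625}{1024}.$$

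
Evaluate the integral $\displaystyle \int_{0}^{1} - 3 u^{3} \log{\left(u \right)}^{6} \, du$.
$- \frac{135}{1024}$

Start from the elementary integral
$$J(a) = \int_{0}^{1} - 3 u^{a} \, du = - \frac{3}{a + 1}.$$

Differentiating under the integral sign brings down a factor of $\ln u$:
$$\frac{dJ}{da} = \int_{0}^{1} - 3 u^{a} \log{\left(u \right)} \, du = \frac{3}{\left(a + 1\right)^{2}}.$$

Repeating $6$ times in total — each differentiation brings down another $\ln u$ — gives
$$\frac{d^{6}J}{da^{6}} = \int_{0}^{1} - 3 u^{a} \log{\left(u \right)}^{6} \, du = - \frac{2160}{\left(a + 1\right)^{7}},$$
and the integrand here is exactly the target integrand, so $I = - \frac{2160}{\left(a + 1\right)^{7}}$.

Setting $a = 3$:
$$I = - \frac{135}{1024}.$$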